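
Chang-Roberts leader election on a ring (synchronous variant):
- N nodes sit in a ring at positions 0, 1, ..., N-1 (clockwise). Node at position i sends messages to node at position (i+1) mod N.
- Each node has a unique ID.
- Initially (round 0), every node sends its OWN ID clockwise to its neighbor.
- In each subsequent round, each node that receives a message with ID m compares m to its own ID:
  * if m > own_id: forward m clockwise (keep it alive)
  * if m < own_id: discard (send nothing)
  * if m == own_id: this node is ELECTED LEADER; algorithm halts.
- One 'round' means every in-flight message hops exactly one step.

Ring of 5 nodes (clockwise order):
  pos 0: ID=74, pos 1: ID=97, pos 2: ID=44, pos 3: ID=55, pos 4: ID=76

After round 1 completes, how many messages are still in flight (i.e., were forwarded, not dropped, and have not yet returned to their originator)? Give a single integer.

Round 1: pos1(id97) recv 74: drop; pos2(id44) recv 97: fwd; pos3(id55) recv 44: drop; pos4(id76) recv 55: drop; pos0(id74) recv 76: fwd
After round 1: 2 messages still in flight

Answer: 2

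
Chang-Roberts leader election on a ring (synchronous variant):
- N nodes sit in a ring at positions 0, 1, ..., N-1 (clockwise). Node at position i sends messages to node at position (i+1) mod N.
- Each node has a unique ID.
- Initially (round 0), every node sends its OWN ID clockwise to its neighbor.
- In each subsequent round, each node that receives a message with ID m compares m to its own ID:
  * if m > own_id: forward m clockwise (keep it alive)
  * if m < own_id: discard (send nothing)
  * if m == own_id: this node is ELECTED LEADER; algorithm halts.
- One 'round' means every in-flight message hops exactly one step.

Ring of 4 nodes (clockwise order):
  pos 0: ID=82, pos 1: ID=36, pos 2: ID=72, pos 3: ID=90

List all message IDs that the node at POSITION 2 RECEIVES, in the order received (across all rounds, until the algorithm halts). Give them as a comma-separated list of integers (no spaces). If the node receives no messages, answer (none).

Answer: 36,82,90

Derivation:
Round 1: pos1(id36) recv 82: fwd; pos2(id72) recv 36: drop; pos3(id90) recv 72: drop; pos0(id82) recv 90: fwd
Round 2: pos2(id72) recv 82: fwd; pos1(id36) recv 90: fwd
Round 3: pos3(id90) recv 82: drop; pos2(id72) recv 90: fwd
Round 4: pos3(id90) recv 90: ELECTED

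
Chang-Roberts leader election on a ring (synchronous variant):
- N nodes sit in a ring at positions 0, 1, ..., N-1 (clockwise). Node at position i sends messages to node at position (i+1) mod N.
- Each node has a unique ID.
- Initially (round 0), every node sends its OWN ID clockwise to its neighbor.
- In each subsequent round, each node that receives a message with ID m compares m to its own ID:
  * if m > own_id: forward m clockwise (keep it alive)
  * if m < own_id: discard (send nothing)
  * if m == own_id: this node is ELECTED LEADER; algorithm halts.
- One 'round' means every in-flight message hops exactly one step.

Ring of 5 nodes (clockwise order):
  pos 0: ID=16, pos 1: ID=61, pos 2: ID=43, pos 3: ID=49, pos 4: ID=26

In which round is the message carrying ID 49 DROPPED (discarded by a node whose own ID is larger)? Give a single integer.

Round 1: pos1(id61) recv 16: drop; pos2(id43) recv 61: fwd; pos3(id49) recv 43: drop; pos4(id26) recv 49: fwd; pos0(id16) recv 26: fwd
Round 2: pos3(id49) recv 61: fwd; pos0(id16) recv 49: fwd; pos1(id61) recv 26: drop
Round 3: pos4(id26) recv 61: fwd; pos1(id61) recv 49: drop
Round 4: pos0(id16) recv 61: fwd
Round 5: pos1(id61) recv 61: ELECTED
Message ID 49 originates at pos 3; dropped at pos 1 in round 3

Answer: 3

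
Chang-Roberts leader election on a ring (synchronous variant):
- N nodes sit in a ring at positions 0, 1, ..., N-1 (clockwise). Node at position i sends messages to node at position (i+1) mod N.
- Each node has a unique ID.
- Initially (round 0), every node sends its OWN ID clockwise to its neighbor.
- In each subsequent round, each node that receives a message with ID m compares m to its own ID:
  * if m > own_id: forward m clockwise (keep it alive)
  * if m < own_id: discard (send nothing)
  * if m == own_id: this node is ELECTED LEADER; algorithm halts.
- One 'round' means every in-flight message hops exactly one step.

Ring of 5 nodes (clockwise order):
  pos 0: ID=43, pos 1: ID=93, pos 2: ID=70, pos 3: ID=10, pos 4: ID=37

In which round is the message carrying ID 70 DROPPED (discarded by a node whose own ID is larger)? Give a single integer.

Answer: 4

Derivation:
Round 1: pos1(id93) recv 43: drop; pos2(id70) recv 93: fwd; pos3(id10) recv 70: fwd; pos4(id37) recv 10: drop; pos0(id43) recv 37: drop
Round 2: pos3(id10) recv 93: fwd; pos4(id37) recv 70: fwd
Round 3: pos4(id37) recv 93: fwd; pos0(id43) recv 70: fwd
Round 4: pos0(id43) recv 93: fwd; pos1(id93) recv 70: drop
Round 5: pos1(id93) recv 93: ELECTED
Message ID 70 originates at pos 2; dropped at pos 1 in round 4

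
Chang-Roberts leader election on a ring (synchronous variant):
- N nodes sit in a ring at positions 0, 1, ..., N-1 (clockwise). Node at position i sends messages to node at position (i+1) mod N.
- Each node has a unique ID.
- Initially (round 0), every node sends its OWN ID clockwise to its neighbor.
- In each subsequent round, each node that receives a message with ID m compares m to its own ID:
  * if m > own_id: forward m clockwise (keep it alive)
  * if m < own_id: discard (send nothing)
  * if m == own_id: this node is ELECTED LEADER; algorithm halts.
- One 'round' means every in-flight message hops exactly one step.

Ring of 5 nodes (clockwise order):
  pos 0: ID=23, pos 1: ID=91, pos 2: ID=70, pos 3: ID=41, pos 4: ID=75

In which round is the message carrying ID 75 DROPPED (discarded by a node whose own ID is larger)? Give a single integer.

Round 1: pos1(id91) recv 23: drop; pos2(id70) recv 91: fwd; pos3(id41) recv 70: fwd; pos4(id75) recv 41: drop; pos0(id23) recv 75: fwd
Round 2: pos3(id41) recv 91: fwd; pos4(id75) recv 70: drop; pos1(id91) recv 75: drop
Round 3: pos4(id75) recv 91: fwd
Round 4: pos0(id23) recv 91: fwd
Round 5: pos1(id91) recv 91: ELECTED
Message ID 75 originates at pos 4; dropped at pos 1 in round 2

Answer: 2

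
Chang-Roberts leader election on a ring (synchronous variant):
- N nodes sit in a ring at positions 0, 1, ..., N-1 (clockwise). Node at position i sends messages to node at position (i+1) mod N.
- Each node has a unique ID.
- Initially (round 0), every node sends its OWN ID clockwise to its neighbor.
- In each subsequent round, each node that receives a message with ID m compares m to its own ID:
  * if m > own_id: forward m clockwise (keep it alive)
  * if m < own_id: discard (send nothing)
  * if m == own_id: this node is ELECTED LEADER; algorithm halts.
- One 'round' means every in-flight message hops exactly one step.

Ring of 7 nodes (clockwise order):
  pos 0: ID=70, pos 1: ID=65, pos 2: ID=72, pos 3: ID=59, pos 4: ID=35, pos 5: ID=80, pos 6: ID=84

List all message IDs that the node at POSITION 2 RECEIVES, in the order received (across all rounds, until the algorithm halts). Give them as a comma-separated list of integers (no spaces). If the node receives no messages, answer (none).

Round 1: pos1(id65) recv 70: fwd; pos2(id72) recv 65: drop; pos3(id59) recv 72: fwd; pos4(id35) recv 59: fwd; pos5(id80) recv 35: drop; pos6(id84) recv 80: drop; pos0(id70) recv 84: fwd
Round 2: pos2(id72) recv 70: drop; pos4(id35) recv 72: fwd; pos5(id80) recv 59: drop; pos1(id65) recv 84: fwd
Round 3: pos5(id80) recv 72: drop; pos2(id72) recv 84: fwd
Round 4: pos3(id59) recv 84: fwd
Round 5: pos4(id35) recv 84: fwd
Round 6: pos5(id80) recv 84: fwd
Round 7: pos6(id84) recv 84: ELECTED

Answer: 65,70,84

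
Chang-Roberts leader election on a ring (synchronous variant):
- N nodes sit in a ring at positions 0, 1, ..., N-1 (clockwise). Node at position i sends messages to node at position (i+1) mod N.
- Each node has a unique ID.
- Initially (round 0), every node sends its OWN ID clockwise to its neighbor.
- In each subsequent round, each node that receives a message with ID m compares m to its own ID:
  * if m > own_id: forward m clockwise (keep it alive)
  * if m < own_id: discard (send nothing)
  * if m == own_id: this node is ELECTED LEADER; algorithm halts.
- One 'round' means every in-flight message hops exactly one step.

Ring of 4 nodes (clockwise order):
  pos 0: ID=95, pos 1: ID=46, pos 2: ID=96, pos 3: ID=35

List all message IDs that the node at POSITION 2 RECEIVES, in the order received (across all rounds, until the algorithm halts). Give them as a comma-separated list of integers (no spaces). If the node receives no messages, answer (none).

Answer: 46,95,96

Derivation:
Round 1: pos1(id46) recv 95: fwd; pos2(id96) recv 46: drop; pos3(id35) recv 96: fwd; pos0(id95) recv 35: drop
Round 2: pos2(id96) recv 95: drop; pos0(id95) recv 96: fwd
Round 3: pos1(id46) recv 96: fwd
Round 4: pos2(id96) recv 96: ELECTED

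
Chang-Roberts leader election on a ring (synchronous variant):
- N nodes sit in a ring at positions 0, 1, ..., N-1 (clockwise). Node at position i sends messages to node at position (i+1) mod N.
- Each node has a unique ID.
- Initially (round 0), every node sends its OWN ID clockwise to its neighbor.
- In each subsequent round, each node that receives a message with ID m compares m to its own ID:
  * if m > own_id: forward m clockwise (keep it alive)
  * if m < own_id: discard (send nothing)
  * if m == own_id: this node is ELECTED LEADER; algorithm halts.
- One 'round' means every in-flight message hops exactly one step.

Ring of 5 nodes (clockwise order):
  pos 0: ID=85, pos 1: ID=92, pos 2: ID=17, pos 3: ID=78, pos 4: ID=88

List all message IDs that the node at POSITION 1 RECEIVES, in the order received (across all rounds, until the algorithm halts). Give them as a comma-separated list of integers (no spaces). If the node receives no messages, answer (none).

Round 1: pos1(id92) recv 85: drop; pos2(id17) recv 92: fwd; pos3(id78) recv 17: drop; pos4(id88) recv 78: drop; pos0(id85) recv 88: fwd
Round 2: pos3(id78) recv 92: fwd; pos1(id92) recv 88: drop
Round 3: pos4(id88) recv 92: fwd
Round 4: pos0(id85) recv 92: fwd
Round 5: pos1(id92) recv 92: ELECTED

Answer: 85,88,92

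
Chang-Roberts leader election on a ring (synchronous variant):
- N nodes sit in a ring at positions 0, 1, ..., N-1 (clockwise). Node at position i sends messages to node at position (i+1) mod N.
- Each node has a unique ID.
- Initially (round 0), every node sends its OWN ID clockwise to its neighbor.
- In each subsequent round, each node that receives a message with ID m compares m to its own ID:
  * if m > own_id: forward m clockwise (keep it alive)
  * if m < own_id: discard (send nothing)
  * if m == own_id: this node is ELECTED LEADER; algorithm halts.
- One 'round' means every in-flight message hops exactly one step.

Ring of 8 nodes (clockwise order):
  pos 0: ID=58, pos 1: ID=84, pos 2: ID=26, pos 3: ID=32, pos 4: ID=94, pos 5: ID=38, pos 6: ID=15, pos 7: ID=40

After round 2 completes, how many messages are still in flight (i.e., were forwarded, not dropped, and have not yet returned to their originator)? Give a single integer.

Round 1: pos1(id84) recv 58: drop; pos2(id26) recv 84: fwd; pos3(id32) recv 26: drop; pos4(id94) recv 32: drop; pos5(id38) recv 94: fwd; pos6(id15) recv 38: fwd; pos7(id40) recv 15: drop; pos0(id58) recv 40: drop
Round 2: pos3(id32) recv 84: fwd; pos6(id15) recv 94: fwd; pos7(id40) recv 38: drop
After round 2: 2 messages still in flight

Answer: 2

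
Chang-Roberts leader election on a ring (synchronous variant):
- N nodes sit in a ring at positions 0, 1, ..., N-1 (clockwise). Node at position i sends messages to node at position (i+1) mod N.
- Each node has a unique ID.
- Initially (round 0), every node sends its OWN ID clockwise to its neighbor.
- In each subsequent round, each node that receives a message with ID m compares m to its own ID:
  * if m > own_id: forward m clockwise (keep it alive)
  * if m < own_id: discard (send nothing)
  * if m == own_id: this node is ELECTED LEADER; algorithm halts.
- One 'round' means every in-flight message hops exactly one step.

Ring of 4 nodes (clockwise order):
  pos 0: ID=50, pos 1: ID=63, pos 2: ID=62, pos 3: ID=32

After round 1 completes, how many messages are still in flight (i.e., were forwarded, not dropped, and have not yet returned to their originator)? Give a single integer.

Round 1: pos1(id63) recv 50: drop; pos2(id62) recv 63: fwd; pos3(id32) recv 62: fwd; pos0(id50) recv 32: drop
After round 1: 2 messages still in flight

Answer: 2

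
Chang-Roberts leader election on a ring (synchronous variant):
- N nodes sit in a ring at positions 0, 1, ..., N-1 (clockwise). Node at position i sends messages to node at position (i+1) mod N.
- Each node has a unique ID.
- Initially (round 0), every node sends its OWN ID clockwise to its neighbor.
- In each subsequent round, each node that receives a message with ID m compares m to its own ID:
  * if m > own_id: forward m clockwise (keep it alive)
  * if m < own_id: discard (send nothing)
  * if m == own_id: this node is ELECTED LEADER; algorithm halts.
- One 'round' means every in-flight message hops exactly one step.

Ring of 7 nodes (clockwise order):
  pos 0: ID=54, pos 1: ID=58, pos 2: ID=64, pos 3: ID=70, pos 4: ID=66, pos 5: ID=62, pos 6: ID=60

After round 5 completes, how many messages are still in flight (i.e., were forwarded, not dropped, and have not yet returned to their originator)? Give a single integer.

Answer: 2

Derivation:
Round 1: pos1(id58) recv 54: drop; pos2(id64) recv 58: drop; pos3(id70) recv 64: drop; pos4(id66) recv 70: fwd; pos5(id62) recv 66: fwd; pos6(id60) recv 62: fwd; pos0(id54) recv 60: fwd
Round 2: pos5(id62) recv 70: fwd; pos6(id60) recv 66: fwd; pos0(id54) recv 62: fwd; pos1(id58) recv 60: fwd
Round 3: pos6(id60) recv 70: fwd; pos0(id54) recv 66: fwd; pos1(id58) recv 62: fwd; pos2(id64) recv 60: drop
Round 4: pos0(id54) recv 70: fwd; pos1(id58) recv 66: fwd; pos2(id64) recv 62: drop
Round 5: pos1(id58) recv 70: fwd; pos2(id64) recv 66: fwd
After round 5: 2 messages still in flight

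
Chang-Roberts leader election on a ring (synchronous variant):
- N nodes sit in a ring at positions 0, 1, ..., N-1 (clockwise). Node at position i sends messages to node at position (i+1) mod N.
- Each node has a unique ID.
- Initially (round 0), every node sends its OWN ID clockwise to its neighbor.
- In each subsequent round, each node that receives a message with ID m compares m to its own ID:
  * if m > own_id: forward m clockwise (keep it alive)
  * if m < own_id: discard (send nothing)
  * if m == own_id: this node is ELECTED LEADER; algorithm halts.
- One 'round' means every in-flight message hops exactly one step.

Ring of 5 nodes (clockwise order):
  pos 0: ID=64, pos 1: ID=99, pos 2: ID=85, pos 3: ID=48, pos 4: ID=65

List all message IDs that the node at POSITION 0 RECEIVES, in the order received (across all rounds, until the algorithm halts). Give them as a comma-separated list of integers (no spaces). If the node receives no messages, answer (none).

Answer: 65,85,99

Derivation:
Round 1: pos1(id99) recv 64: drop; pos2(id85) recv 99: fwd; pos3(id48) recv 85: fwd; pos4(id65) recv 48: drop; pos0(id64) recv 65: fwd
Round 2: pos3(id48) recv 99: fwd; pos4(id65) recv 85: fwd; pos1(id99) recv 65: drop
Round 3: pos4(id65) recv 99: fwd; pos0(id64) recv 85: fwd
Round 4: pos0(id64) recv 99: fwd; pos1(id99) recv 85: drop
Round 5: pos1(id99) recv 99: ELECTED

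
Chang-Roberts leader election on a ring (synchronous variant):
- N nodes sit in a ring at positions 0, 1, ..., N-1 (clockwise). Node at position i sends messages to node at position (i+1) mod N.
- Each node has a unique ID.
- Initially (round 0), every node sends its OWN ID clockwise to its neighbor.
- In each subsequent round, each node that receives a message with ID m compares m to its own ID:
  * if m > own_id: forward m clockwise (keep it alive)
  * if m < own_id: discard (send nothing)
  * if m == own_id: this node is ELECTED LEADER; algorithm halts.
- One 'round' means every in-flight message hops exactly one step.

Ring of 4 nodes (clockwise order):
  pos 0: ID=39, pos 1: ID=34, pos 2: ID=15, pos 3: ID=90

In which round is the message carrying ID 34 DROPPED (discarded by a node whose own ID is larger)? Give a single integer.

Answer: 2

Derivation:
Round 1: pos1(id34) recv 39: fwd; pos2(id15) recv 34: fwd; pos3(id90) recv 15: drop; pos0(id39) recv 90: fwd
Round 2: pos2(id15) recv 39: fwd; pos3(id90) recv 34: drop; pos1(id34) recv 90: fwd
Round 3: pos3(id90) recv 39: drop; pos2(id15) recv 90: fwd
Round 4: pos3(id90) recv 90: ELECTED
Message ID 34 originates at pos 1; dropped at pos 3 in round 2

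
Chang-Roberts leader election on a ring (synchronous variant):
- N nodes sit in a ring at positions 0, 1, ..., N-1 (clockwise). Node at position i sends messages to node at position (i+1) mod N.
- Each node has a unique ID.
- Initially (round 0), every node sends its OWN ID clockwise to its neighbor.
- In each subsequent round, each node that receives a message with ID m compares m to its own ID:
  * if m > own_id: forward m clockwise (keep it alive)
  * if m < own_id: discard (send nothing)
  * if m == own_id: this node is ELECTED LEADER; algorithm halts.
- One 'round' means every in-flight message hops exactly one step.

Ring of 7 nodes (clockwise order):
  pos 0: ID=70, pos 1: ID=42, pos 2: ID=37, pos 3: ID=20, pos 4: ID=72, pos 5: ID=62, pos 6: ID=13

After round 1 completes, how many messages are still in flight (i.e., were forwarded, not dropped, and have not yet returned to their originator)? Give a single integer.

Round 1: pos1(id42) recv 70: fwd; pos2(id37) recv 42: fwd; pos3(id20) recv 37: fwd; pos4(id72) recv 20: drop; pos5(id62) recv 72: fwd; pos6(id13) recv 62: fwd; pos0(id70) recv 13: drop
After round 1: 5 messages still in flight

Answer: 5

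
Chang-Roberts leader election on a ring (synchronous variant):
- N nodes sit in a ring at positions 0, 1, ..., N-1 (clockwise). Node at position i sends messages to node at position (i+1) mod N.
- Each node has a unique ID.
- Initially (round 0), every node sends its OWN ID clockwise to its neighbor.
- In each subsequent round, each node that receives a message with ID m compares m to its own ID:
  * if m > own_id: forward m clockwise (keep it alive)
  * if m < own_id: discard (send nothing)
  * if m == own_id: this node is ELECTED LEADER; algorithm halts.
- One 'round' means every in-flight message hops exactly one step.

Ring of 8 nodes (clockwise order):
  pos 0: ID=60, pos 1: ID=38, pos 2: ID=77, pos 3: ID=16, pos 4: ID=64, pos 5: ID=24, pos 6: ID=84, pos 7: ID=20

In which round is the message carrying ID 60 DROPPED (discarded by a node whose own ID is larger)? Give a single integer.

Round 1: pos1(id38) recv 60: fwd; pos2(id77) recv 38: drop; pos3(id16) recv 77: fwd; pos4(id64) recv 16: drop; pos5(id24) recv 64: fwd; pos6(id84) recv 24: drop; pos7(id20) recv 84: fwd; pos0(id60) recv 20: drop
Round 2: pos2(id77) recv 60: drop; pos4(id64) recv 77: fwd; pos6(id84) recv 64: drop; pos0(id60) recv 84: fwd
Round 3: pos5(id24) recv 77: fwd; pos1(id38) recv 84: fwd
Round 4: pos6(id84) recv 77: drop; pos2(id77) recv 84: fwd
Round 5: pos3(id16) recv 84: fwd
Round 6: pos4(id64) recv 84: fwd
Round 7: pos5(id24) recv 84: fwd
Round 8: pos6(id84) recv 84: ELECTED
Message ID 60 originates at pos 0; dropped at pos 2 in round 2

Answer: 2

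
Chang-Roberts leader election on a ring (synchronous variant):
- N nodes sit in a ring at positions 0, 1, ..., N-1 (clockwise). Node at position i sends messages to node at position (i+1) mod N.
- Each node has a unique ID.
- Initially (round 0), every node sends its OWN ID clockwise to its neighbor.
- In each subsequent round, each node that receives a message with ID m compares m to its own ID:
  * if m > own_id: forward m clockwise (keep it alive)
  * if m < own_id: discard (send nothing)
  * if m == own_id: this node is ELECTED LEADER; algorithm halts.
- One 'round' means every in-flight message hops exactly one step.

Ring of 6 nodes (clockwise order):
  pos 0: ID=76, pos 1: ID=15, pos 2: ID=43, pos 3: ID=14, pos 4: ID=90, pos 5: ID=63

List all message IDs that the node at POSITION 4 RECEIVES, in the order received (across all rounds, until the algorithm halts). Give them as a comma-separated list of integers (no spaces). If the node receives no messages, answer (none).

Round 1: pos1(id15) recv 76: fwd; pos2(id43) recv 15: drop; pos3(id14) recv 43: fwd; pos4(id90) recv 14: drop; pos5(id63) recv 90: fwd; pos0(id76) recv 63: drop
Round 2: pos2(id43) recv 76: fwd; pos4(id90) recv 43: drop; pos0(id76) recv 90: fwd
Round 3: pos3(id14) recv 76: fwd; pos1(id15) recv 90: fwd
Round 4: pos4(id90) recv 76: drop; pos2(id43) recv 90: fwd
Round 5: pos3(id14) recv 90: fwd
Round 6: pos4(id90) recv 90: ELECTED

Answer: 14,43,76,90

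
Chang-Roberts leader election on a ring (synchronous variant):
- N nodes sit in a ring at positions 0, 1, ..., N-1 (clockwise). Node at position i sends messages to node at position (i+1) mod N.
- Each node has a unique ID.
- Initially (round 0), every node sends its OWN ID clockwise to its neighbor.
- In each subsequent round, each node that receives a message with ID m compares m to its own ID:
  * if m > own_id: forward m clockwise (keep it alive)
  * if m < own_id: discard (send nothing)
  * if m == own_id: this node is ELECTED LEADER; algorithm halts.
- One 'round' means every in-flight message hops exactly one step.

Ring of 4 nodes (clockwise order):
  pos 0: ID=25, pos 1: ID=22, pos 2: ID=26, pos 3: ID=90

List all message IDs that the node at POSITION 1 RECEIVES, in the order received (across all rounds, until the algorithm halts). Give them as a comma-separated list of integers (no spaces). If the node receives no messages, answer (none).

Round 1: pos1(id22) recv 25: fwd; pos2(id26) recv 22: drop; pos3(id90) recv 26: drop; pos0(id25) recv 90: fwd
Round 2: pos2(id26) recv 25: drop; pos1(id22) recv 90: fwd
Round 3: pos2(id26) recv 90: fwd
Round 4: pos3(id90) recv 90: ELECTED

Answer: 25,90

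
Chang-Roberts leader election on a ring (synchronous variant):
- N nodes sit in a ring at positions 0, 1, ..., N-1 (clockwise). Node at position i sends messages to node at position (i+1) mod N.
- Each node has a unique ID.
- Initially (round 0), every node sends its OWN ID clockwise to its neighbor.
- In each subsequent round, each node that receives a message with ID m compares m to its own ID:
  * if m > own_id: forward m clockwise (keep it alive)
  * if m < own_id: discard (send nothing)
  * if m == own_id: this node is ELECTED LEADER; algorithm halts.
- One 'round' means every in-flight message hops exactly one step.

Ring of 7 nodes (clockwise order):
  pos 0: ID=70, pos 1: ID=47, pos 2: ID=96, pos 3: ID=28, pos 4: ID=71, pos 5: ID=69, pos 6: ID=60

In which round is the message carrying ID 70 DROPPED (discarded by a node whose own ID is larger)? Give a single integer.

Round 1: pos1(id47) recv 70: fwd; pos2(id96) recv 47: drop; pos3(id28) recv 96: fwd; pos4(id71) recv 28: drop; pos5(id69) recv 71: fwd; pos6(id60) recv 69: fwd; pos0(id70) recv 60: drop
Round 2: pos2(id96) recv 70: drop; pos4(id71) recv 96: fwd; pos6(id60) recv 71: fwd; pos0(id70) recv 69: drop
Round 3: pos5(id69) recv 96: fwd; pos0(id70) recv 71: fwd
Round 4: pos6(id60) recv 96: fwd; pos1(id47) recv 71: fwd
Round 5: pos0(id70) recv 96: fwd; pos2(id96) recv 71: drop
Round 6: pos1(id47) recv 96: fwd
Round 7: pos2(id96) recv 96: ELECTED
Message ID 70 originates at pos 0; dropped at pos 2 in round 2

Answer: 2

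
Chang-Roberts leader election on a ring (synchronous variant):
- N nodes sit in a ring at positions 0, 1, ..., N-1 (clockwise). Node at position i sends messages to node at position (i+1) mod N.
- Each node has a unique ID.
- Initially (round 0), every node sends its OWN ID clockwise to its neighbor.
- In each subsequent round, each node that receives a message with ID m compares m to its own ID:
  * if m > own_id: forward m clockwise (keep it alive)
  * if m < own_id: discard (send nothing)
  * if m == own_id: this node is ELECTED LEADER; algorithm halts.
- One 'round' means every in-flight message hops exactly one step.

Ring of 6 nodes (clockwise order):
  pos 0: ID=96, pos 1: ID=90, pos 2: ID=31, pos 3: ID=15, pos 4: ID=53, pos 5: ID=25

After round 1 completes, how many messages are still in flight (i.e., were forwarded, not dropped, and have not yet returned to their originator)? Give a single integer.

Answer: 4

Derivation:
Round 1: pos1(id90) recv 96: fwd; pos2(id31) recv 90: fwd; pos3(id15) recv 31: fwd; pos4(id53) recv 15: drop; pos5(id25) recv 53: fwd; pos0(id96) recv 25: drop
After round 1: 4 messages still in flight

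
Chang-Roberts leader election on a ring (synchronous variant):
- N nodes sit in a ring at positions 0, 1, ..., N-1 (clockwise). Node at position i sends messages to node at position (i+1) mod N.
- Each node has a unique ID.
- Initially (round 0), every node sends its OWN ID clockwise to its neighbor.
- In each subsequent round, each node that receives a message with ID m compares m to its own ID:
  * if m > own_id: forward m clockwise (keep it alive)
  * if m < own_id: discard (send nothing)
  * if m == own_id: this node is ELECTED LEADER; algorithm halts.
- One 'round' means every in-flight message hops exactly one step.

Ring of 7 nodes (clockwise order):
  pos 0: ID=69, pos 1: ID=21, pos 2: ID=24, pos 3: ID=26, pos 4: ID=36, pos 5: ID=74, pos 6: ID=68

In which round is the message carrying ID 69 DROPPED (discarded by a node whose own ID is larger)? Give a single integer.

Round 1: pos1(id21) recv 69: fwd; pos2(id24) recv 21: drop; pos3(id26) recv 24: drop; pos4(id36) recv 26: drop; pos5(id74) recv 36: drop; pos6(id68) recv 74: fwd; pos0(id69) recv 68: drop
Round 2: pos2(id24) recv 69: fwd; pos0(id69) recv 74: fwd
Round 3: pos3(id26) recv 69: fwd; pos1(id21) recv 74: fwd
Round 4: pos4(id36) recv 69: fwd; pos2(id24) recv 74: fwd
Round 5: pos5(id74) recv 69: drop; pos3(id26) recv 74: fwd
Round 6: pos4(id36) recv 74: fwd
Round 7: pos5(id74) recv 74: ELECTED
Message ID 69 originates at pos 0; dropped at pos 5 in round 5

Answer: 5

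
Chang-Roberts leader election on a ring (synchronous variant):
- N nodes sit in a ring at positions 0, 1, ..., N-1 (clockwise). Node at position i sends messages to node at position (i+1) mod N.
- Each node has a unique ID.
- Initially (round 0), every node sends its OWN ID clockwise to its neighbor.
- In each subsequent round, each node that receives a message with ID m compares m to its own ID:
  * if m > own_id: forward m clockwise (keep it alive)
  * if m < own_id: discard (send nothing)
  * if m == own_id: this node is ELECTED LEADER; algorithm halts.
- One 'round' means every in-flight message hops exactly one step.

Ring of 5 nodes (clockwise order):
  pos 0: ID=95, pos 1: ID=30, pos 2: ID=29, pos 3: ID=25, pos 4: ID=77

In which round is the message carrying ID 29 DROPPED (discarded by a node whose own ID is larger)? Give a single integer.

Round 1: pos1(id30) recv 95: fwd; pos2(id29) recv 30: fwd; pos3(id25) recv 29: fwd; pos4(id77) recv 25: drop; pos0(id95) recv 77: drop
Round 2: pos2(id29) recv 95: fwd; pos3(id25) recv 30: fwd; pos4(id77) recv 29: drop
Round 3: pos3(id25) recv 95: fwd; pos4(id77) recv 30: drop
Round 4: pos4(id77) recv 95: fwd
Round 5: pos0(id95) recv 95: ELECTED
Message ID 29 originates at pos 2; dropped at pos 4 in round 2

Answer: 2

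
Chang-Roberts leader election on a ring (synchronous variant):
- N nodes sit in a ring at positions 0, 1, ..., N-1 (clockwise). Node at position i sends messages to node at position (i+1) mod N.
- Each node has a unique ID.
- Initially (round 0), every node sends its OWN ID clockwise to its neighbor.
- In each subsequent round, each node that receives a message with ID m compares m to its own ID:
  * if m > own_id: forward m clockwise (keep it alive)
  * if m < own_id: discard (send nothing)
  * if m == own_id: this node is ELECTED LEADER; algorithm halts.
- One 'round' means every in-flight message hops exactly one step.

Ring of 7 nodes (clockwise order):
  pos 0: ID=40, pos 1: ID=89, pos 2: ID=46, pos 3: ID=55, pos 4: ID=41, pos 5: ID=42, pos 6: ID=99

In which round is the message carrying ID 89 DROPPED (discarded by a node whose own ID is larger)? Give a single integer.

Round 1: pos1(id89) recv 40: drop; pos2(id46) recv 89: fwd; pos3(id55) recv 46: drop; pos4(id41) recv 55: fwd; pos5(id42) recv 41: drop; pos6(id99) recv 42: drop; pos0(id40) recv 99: fwd
Round 2: pos3(id55) recv 89: fwd; pos5(id42) recv 55: fwd; pos1(id89) recv 99: fwd
Round 3: pos4(id41) recv 89: fwd; pos6(id99) recv 55: drop; pos2(id46) recv 99: fwd
Round 4: pos5(id42) recv 89: fwd; pos3(id55) recv 99: fwd
Round 5: pos6(id99) recv 89: drop; pos4(id41) recv 99: fwd
Round 6: pos5(id42) recv 99: fwd
Round 7: pos6(id99) recv 99: ELECTED
Message ID 89 originates at pos 1; dropped at pos 6 in round 5

Answer: 5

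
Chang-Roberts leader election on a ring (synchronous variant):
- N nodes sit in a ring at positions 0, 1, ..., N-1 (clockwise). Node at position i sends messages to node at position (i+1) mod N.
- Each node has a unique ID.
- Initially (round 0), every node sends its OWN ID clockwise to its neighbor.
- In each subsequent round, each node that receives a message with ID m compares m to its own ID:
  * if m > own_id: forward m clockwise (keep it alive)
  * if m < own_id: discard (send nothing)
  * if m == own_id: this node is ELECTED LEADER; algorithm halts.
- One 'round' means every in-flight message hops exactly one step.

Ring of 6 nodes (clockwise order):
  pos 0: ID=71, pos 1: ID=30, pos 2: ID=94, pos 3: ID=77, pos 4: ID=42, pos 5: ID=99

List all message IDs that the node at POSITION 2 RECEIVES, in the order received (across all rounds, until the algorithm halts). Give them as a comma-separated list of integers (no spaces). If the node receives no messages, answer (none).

Round 1: pos1(id30) recv 71: fwd; pos2(id94) recv 30: drop; pos3(id77) recv 94: fwd; pos4(id42) recv 77: fwd; pos5(id99) recv 42: drop; pos0(id71) recv 99: fwd
Round 2: pos2(id94) recv 71: drop; pos4(id42) recv 94: fwd; pos5(id99) recv 77: drop; pos1(id30) recv 99: fwd
Round 3: pos5(id99) recv 94: drop; pos2(id94) recv 99: fwd
Round 4: pos3(id77) recv 99: fwd
Round 5: pos4(id42) recv 99: fwd
Round 6: pos5(id99) recv 99: ELECTED

Answer: 30,71,99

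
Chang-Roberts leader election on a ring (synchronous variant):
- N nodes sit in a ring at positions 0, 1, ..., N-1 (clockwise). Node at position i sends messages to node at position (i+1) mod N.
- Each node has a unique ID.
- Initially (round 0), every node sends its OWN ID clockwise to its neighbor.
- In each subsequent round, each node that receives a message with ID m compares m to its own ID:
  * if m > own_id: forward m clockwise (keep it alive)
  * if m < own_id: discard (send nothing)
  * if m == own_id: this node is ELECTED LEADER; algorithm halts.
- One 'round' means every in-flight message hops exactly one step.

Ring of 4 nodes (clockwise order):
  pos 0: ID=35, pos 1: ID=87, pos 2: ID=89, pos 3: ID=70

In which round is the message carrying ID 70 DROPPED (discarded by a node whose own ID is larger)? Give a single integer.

Round 1: pos1(id87) recv 35: drop; pos2(id89) recv 87: drop; pos3(id70) recv 89: fwd; pos0(id35) recv 70: fwd
Round 2: pos0(id35) recv 89: fwd; pos1(id87) recv 70: drop
Round 3: pos1(id87) recv 89: fwd
Round 4: pos2(id89) recv 89: ELECTED
Message ID 70 originates at pos 3; dropped at pos 1 in round 2

Answer: 2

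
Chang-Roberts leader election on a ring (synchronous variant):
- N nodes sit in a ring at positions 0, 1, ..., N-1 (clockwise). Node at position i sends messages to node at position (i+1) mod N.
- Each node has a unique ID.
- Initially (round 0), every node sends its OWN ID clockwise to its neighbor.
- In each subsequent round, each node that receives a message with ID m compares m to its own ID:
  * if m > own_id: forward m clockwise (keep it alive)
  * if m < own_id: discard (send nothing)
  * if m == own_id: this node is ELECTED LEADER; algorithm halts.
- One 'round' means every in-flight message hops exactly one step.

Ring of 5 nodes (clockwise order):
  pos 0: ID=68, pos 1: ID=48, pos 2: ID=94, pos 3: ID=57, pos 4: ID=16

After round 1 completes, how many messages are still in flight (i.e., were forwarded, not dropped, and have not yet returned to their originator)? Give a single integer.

Answer: 3

Derivation:
Round 1: pos1(id48) recv 68: fwd; pos2(id94) recv 48: drop; pos3(id57) recv 94: fwd; pos4(id16) recv 57: fwd; pos0(id68) recv 16: drop
After round 1: 3 messages still in flight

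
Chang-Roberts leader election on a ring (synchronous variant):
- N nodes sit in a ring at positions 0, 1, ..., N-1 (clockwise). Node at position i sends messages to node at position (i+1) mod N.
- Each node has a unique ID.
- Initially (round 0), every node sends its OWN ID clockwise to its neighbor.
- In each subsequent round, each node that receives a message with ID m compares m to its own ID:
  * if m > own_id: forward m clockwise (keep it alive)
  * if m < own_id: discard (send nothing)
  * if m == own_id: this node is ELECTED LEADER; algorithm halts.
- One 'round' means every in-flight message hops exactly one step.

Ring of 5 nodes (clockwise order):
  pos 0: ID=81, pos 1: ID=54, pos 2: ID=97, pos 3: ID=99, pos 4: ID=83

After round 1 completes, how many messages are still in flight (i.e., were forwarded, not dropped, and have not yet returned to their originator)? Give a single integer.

Answer: 3

Derivation:
Round 1: pos1(id54) recv 81: fwd; pos2(id97) recv 54: drop; pos3(id99) recv 97: drop; pos4(id83) recv 99: fwd; pos0(id81) recv 83: fwd
After round 1: 3 messages still in flight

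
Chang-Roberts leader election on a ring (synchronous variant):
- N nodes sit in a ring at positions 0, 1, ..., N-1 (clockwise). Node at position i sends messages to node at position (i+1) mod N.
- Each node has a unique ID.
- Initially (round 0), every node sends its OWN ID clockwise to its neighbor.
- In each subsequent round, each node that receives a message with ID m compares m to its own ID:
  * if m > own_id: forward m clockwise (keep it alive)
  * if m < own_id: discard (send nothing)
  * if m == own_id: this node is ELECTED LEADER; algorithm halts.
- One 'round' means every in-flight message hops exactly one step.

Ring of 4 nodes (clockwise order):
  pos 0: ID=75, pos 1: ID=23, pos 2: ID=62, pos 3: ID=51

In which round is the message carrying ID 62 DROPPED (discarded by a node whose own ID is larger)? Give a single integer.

Round 1: pos1(id23) recv 75: fwd; pos2(id62) recv 23: drop; pos3(id51) recv 62: fwd; pos0(id75) recv 51: drop
Round 2: pos2(id62) recv 75: fwd; pos0(id75) recv 62: drop
Round 3: pos3(id51) recv 75: fwd
Round 4: pos0(id75) recv 75: ELECTED
Message ID 62 originates at pos 2; dropped at pos 0 in round 2

Answer: 2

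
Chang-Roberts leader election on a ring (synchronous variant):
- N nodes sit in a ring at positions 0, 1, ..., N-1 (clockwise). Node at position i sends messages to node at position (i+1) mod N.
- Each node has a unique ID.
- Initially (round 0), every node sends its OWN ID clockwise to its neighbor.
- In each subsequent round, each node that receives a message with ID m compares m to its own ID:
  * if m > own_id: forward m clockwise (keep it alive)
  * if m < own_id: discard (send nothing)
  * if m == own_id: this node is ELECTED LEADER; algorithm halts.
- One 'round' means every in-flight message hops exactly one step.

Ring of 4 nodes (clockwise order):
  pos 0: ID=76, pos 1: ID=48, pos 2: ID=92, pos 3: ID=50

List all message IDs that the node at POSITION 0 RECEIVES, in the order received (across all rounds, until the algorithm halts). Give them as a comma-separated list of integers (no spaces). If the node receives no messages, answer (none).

Answer: 50,92

Derivation:
Round 1: pos1(id48) recv 76: fwd; pos2(id92) recv 48: drop; pos3(id50) recv 92: fwd; pos0(id76) recv 50: drop
Round 2: pos2(id92) recv 76: drop; pos0(id76) recv 92: fwd
Round 3: pos1(id48) recv 92: fwd
Round 4: pos2(id92) recv 92: ELECTED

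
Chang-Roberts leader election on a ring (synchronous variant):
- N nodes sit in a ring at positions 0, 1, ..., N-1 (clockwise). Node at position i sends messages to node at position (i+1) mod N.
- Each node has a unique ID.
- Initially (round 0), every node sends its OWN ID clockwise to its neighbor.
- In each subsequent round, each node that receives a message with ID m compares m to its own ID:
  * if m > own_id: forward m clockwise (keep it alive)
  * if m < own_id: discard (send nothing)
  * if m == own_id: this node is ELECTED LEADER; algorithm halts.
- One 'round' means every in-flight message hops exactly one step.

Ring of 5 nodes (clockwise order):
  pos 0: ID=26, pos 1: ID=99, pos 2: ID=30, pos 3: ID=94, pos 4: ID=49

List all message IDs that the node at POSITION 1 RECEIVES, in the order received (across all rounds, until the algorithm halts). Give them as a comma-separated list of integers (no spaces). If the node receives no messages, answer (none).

Answer: 26,49,94,99

Derivation:
Round 1: pos1(id99) recv 26: drop; pos2(id30) recv 99: fwd; pos3(id94) recv 30: drop; pos4(id49) recv 94: fwd; pos0(id26) recv 49: fwd
Round 2: pos3(id94) recv 99: fwd; pos0(id26) recv 94: fwd; pos1(id99) recv 49: drop
Round 3: pos4(id49) recv 99: fwd; pos1(id99) recv 94: drop
Round 4: pos0(id26) recv 99: fwd
Round 5: pos1(id99) recv 99: ELECTED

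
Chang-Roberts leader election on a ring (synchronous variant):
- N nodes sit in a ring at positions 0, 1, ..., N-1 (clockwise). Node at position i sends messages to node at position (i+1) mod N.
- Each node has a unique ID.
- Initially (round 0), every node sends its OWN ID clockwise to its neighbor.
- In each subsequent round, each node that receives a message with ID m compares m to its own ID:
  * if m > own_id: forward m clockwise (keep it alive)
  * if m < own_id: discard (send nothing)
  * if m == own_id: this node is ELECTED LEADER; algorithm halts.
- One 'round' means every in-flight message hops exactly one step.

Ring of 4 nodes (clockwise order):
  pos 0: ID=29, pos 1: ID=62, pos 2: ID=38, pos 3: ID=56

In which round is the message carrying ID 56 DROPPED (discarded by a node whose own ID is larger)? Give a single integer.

Answer: 2

Derivation:
Round 1: pos1(id62) recv 29: drop; pos2(id38) recv 62: fwd; pos3(id56) recv 38: drop; pos0(id29) recv 56: fwd
Round 2: pos3(id56) recv 62: fwd; pos1(id62) recv 56: drop
Round 3: pos0(id29) recv 62: fwd
Round 4: pos1(id62) recv 62: ELECTED
Message ID 56 originates at pos 3; dropped at pos 1 in round 2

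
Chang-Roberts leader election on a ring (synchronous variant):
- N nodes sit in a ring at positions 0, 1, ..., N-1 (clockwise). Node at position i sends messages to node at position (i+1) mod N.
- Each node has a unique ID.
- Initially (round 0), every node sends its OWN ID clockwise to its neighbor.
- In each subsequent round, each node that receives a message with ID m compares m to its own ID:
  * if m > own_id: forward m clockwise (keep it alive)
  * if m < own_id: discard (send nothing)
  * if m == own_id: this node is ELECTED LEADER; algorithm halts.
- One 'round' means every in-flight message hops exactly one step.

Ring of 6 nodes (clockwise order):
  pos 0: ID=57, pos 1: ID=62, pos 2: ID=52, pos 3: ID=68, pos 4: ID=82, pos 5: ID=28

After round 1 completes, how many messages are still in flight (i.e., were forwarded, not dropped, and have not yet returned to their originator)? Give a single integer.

Round 1: pos1(id62) recv 57: drop; pos2(id52) recv 62: fwd; pos3(id68) recv 52: drop; pos4(id82) recv 68: drop; pos5(id28) recv 82: fwd; pos0(id57) recv 28: drop
After round 1: 2 messages still in flight

Answer: 2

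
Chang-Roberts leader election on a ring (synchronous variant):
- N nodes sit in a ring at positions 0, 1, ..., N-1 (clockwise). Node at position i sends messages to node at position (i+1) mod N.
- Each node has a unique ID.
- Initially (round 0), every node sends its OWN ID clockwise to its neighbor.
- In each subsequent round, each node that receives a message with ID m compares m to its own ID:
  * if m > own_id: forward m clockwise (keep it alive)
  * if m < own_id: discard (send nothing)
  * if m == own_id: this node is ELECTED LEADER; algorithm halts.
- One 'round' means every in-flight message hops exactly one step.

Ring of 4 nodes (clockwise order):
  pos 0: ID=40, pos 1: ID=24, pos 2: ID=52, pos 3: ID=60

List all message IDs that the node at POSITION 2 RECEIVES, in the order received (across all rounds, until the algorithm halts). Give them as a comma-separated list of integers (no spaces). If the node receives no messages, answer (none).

Answer: 24,40,60

Derivation:
Round 1: pos1(id24) recv 40: fwd; pos2(id52) recv 24: drop; pos3(id60) recv 52: drop; pos0(id40) recv 60: fwd
Round 2: pos2(id52) recv 40: drop; pos1(id24) recv 60: fwd
Round 3: pos2(id52) recv 60: fwd
Round 4: pos3(id60) recv 60: ELECTED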